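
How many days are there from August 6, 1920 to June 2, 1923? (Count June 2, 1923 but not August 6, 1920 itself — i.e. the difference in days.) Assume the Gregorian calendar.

1030

Aug 6, 1920 → Aug 6, 1921: 365 days.
Aug 6, 1921 → Aug 6, 1922: 365 days.
Aug 6, 1922 → Sep 6, 1922: 31 days (August has 31).
Sep 6, 1922 → Oct 6, 1922: 30 days (September has 30).
Oct 6, 1922 → Nov 6, 1922: 31 days (October has 31).
Nov 6, 1922 → Dec 6, 1922: 30 days (November has 30).
Dec 6, 1922 → Jan 6, 1923: 31 days (December has 31).
Jan 6, 1923 → Feb 6, 1923: 31 days (January has 31).
Feb 6, 1923 → Mar 6, 1923: 28 days (February has 28).
Mar 6, 1923 → Apr 6, 1923: 31 days (March has 31).
Apr 6, 1923 → May 6, 1923: 30 days (April has 30).
May 6, 1923 → Jun 2, 1923: 27 days.
Total: 1030 days.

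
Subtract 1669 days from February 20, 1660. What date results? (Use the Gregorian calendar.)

−365 (one year) → Feb 20, 1659 (1304 left).
−365 (one year) → Feb 20, 1658 (939 left).
−365 (one year) → Feb 20, 1657 (574 left).
−366 (one year; includes Feb 29, 1656) → Feb 20, 1656 (208 left).
−20 → Jan 31, 1656 (end of Jan, 31 days; 188 left).
−31 → Dec 31, 1655 (end of Dec, 31 days; 157 left).
−31 → Nov 30, 1655 (end of Nov, 30 days; 126 left).
−30 → Oct 31, 1655 (end of Oct, 31 days; 96 left).
−31 → Sep 30, 1655 (end of Sep, 30 days; 65 left).
−30 → Aug 31, 1655 (end of Aug, 31 days; 35 left).
−31 → Jul 31, 1655 (end of Jul, 31 days; 4 left).
−4 → Jul 27, 1655.

July 27, 1655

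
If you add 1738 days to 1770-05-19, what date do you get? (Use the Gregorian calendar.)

February 20, 1775

+365 (one year) → May 19, 1771 (1373 left).
+366 (one year; includes Feb 29, 1772) → May 19, 1772 (1007 left).
+365 (one year) → May 19, 1773 (642 left).
+365 (one year) → May 19, 1774 (277 left).
May has 31 days: +13 → Jun 1, 1774 (264 left).
Jun has 30 days: +30 → Jul 1, 1774 (234 left).
Jul has 31 days: +31 → Aug 1, 1774 (203 left).
Aug has 31 days: +31 → Sep 1, 1774 (172 left).
Sep has 30 days: +30 → Oct 1, 1774 (142 left).
Oct has 31 days: +31 → Nov 1, 1774 (111 left).
Nov has 30 days: +30 → Dec 1, 1774 (81 left).
Dec has 31 days: +31 → Jan 1, 1775 (50 left).
Jan has 31 days: +31 → Feb 1, 1775 (19 left).
+19 → Feb 20, 1775.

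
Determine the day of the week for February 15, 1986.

Saturday

Doomsday rule: the anchor day for the 1900s is Wednesday. For year 86: 86÷12 = 7 r 2, and 2÷4 = 0, so 7+2+0 = 9.
Wednesday + 9 ≡ Friday — that's 1986's doomsday.
In February the doomsday date is Feb 28 (1986 is not a leap year).
Feb 15 is 13 days before Feb 28; 13 mod 7 = 6, so Friday − 6 = Saturday.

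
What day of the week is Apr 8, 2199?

Doomsday rule: the anchor day for the 2100s is Sunday. For year 99: 99÷12 = 8 r 3, and 3÷4 = 0, so 8+3+0 = 11.
Sunday + 11 ≡ Thursday — that's 2199's doomsday.
In April the doomsday date is Apr 4.
Apr 8 is 4 days after Apr 4; 4 mod 7 = 4, so Thursday + 4 = Monday.

Monday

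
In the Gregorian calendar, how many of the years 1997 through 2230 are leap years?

Multiples of 4 in [1997,2230]: 58.
Of those, multiples of 100: 3 (not leap unless ÷400).
Multiples of 400: 1.
Leap years = 58 − 3 + 1 = 56.

56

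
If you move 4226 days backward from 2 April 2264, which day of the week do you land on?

Monday

First find the weekday of Apr 2, 2264. Doomsday rule: the anchor day for the 2200s is Friday. For year 64: 64÷12 = 5 r 4, and 4÷4 = 1, so 5+4+1 = 10.
Friday + 10 ≡ Monday — that's 2264's doomsday.
In April the doomsday date is Apr 4.
Apr 2 is 2 days before Apr 4; 2 mod 7 = 2, so Monday − 2 = Saturday.
4226 mod 7 = 5, so 4226 days before a Saturday is Saturday − 5 = Monday.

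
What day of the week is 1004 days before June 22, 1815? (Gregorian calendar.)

Jun 22, 1815 is a Thursday.
1004 mod 7 = 3, so 1004 days before a Thursday is Thursday − 3 = Monday.

Monday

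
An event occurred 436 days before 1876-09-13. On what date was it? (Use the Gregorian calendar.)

July 5, 1875

−366 (one year; includes Feb 29, 1876) → Sep 13, 1875 (70 left).
−13 → Aug 31, 1875 (end of Aug, 31 days; 57 left).
−31 → Jul 31, 1875 (end of Jul, 31 days; 26 left).
−26 → Jul 5, 1875.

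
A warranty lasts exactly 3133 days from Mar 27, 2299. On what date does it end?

+365 (one year) → Mar 27, 2300 (2768 left).
+365 (one year) → Mar 27, 2301 (2403 left).
+365 (one year) → Mar 27, 2302 (2038 left).
+365 (one year) → Mar 27, 2303 (1673 left).
+366 (one year; includes Feb 29, 2304) → Mar 27, 2304 (1307 left).
+365 (one year) → Mar 27, 2305 (942 left).
+365 (one year) → Mar 27, 2306 (577 left).
+365 (one year) → Mar 27, 2307 (212 left).
Mar has 31 days: +5 → Apr 1, 2307 (207 left).
Apr has 30 days: +30 → May 1, 2307 (177 left).
May has 31 days: +31 → Jun 1, 2307 (146 left).
Jun has 30 days: +30 → Jul 1, 2307 (116 left).
Jul has 31 days: +31 → Aug 1, 2307 (85 left).
Aug has 31 days: +31 → Sep 1, 2307 (54 left).
Sep has 30 days: +30 → Oct 1, 2307 (24 left).
+24 → Oct 25, 2307.

October 25, 2307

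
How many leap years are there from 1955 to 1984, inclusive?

8

Multiples of 4 in [1955,1984]: 8.
Of those, multiples of 100: 0 (not leap unless ÷400).
Multiples of 400: 0.
Leap years = 8 − 0 + 0 = 8.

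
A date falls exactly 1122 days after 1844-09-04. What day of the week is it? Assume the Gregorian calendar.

Sep 4, 1844 is a Wednesday.
1122 mod 7 = 2, so 1122 days after a Wednesday is Wednesday + 2 = Friday.

Friday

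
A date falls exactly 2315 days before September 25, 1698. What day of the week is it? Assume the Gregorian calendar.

First find the weekday of Sep 25, 1698. Doomsday rule: the anchor day for the 1600s is Tuesday. For year 98: 98÷12 = 8 r 2, and 2÷4 = 0, so 8+2+0 = 10.
Tuesday + 10 ≡ Friday — that's 1698's doomsday.
In September the doomsday date is Sep 5.
Sep 25 is 20 days after Sep 5; 20 mod 7 = 6, so Friday + 6 = Thursday.
2315 mod 7 = 5, so 2315 days before a Thursday is Thursday − 5 = Saturday.

Saturday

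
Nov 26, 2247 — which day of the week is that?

Doomsday rule: the anchor day for the 2200s is Friday. For year 47: 47÷12 = 3 r 11, and 11÷4 = 2, so 3+11+2 = 16.
Friday + 16 ≡ Sunday — that's 2247's doomsday.
In November the doomsday date is Nov 7.
Nov 26 is 19 days after Nov 7; 19 mod 7 = 5, so Sunday + 5 = Friday.

Friday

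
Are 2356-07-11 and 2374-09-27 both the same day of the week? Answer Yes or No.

From Jul 11, 2356 to Sep 27, 2374 is 6652 days.
6652 mod 7 = 2, so they are different weekdays.
(Jul 11, 2356 is a Wednesday; Sep 27, 2374 is a Friday.)

No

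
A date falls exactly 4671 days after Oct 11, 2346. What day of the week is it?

First find the weekday of Oct 11, 2346. Doomsday rule: the anchor day for the 2300s is Wednesday. For year 46: 46÷12 = 3 r 10, and 10÷4 = 2, so 3+10+2 = 15.
Wednesday + 15 ≡ Thursday — that's 2346's doomsday.
In October the doomsday date is Oct 10.
Oct 11 is 1 day after Oct 10; 1 mod 7 = 1, so Thursday + 1 = Friday.
4671 mod 7 = 2, so 4671 days after a Friday is Friday + 2 = Sunday.

Sunday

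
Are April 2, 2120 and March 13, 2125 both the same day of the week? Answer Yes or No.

Yes

From Apr 2, 2120 to Mar 13, 2125 is 1806 days.
1806 mod 7 = 0, so they are the same weekday.
(Apr 2, 2120 is a Tuesday; Mar 13, 2125 is a Tuesday.)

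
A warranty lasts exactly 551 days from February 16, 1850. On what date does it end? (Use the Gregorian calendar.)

August 21, 1851

+365 (one year) → Feb 16, 1851 (186 left).
Feb has 28 days: +13 → Mar 1, 1851 (173 left).
Mar has 31 days: +31 → Apr 1, 1851 (142 left).
Apr has 30 days: +30 → May 1, 1851 (112 left).
May has 31 days: +31 → Jun 1, 1851 (81 left).
Jun has 30 days: +30 → Jul 1, 1851 (51 left).
Jul has 31 days: +31 → Aug 1, 1851 (20 left).
+20 → Aug 21, 1851.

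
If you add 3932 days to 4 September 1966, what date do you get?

June 10, 1977

+365 (one year) → Sep 4, 1967 (3567 left).
+366 (one year; includes Feb 29, 1968) → Sep 4, 1968 (3201 left).
+365 (one year) → Sep 4, 1969 (2836 left).
+365 (one year) → Sep 4, 1970 (2471 left).
+365 (one year) → Sep 4, 1971 (2106 left).
+366 (one year; includes Feb 29, 1972) → Sep 4, 1972 (1740 left).
+365 (one year) → Sep 4, 1973 (1375 left).
+365 (one year) → Sep 4, 1974 (1010 left).
+365 (one year) → Sep 4, 1975 (645 left).
+366 (one year; includes Feb 29, 1976) → Sep 4, 1976 (279 left).
Sep has 30 days: +27 → Oct 1, 1976 (252 left).
Oct has 31 days: +31 → Nov 1, 1976 (221 left).
Nov has 30 days: +30 → Dec 1, 1976 (191 left).
Dec has 31 days: +31 → Jan 1, 1977 (160 left).
Jan has 31 days: +31 → Feb 1, 1977 (129 left).
Feb has 28 days: +28 → Mar 1, 1977 (101 left).
Mar has 31 days: +31 → Apr 1, 1977 (70 left).
Apr has 30 days: +30 → May 1, 1977 (40 left).
May has 31 days: +31 → Jun 1, 1977 (9 left).
+9 → Jun 10, 1977.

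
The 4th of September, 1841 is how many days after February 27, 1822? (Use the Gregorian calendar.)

Feb 27, 1822 → Feb 27, 1823: 365 days.
Feb 27, 1823 → Feb 27, 1824: 365 days.
Feb 27, 1824 → Feb 27, 1825: 366 days (Feb 29, 1824 is in that span).
Feb 27, 1825 → Feb 27, 1826: 365 days.
Feb 27, 1826 → Feb 27, 1827: 365 days.
Feb 27, 1827 → Feb 27, 1828: 365 days.
Feb 27, 1828 → Feb 27, 1829: 366 days (Feb 29, 1828 is in that span).
Feb 27, 1829 → Feb 27, 1830: 365 days.
Feb 27, 1830 → Feb 27, 1831: 365 days.
Feb 27, 1831 → Feb 27, 1832: 365 days.
Feb 27, 1832 → Feb 27, 1833: 366 days (Feb 29, 1832 is in that span).
Feb 27, 1833 → Feb 27, 1834: 365 days.
Feb 27, 1834 → Feb 27, 1835: 365 days.
Feb 27, 1835 → Feb 27, 1836: 365 days.
Feb 27, 1836 → Feb 27, 1837: 366 days (Feb 29, 1836 is in that span).
Feb 27, 1837 → Feb 27, 1838: 365 days.
Feb 27, 1838 → Feb 27, 1839: 365 days.
Feb 27, 1839 → Feb 27, 1840: 365 days.
Feb 27, 1840 → Feb 27, 1841: 366 days (Feb 29, 1840 is in that span).
Feb 27, 1841 → Mar 27, 1841: 28 days (February has 28).
Mar 27, 1841 → Apr 27, 1841: 31 days (March has 31).
Apr 27, 1841 → May 27, 1841: 30 days (April has 30).
May 27, 1841 → Jun 27, 1841: 31 days (May has 31).
Jun 27, 1841 → Jul 27, 1841: 30 days (June has 30).
Jul 27, 1841 → Aug 27, 1841: 31 days (July has 31).
Aug 27, 1841 → Sep 4, 1841: 8 days.
Total: 7129 days.

7129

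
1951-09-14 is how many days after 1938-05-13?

4872

May 13, 1938 → May 13, 1939: 365 days.
May 13, 1939 → May 13, 1940: 366 days (Feb 29, 1940 is in that span).
May 13, 1940 → May 13, 1941: 365 days.
May 13, 1941 → May 13, 1942: 365 days.
May 13, 1942 → May 13, 1943: 365 days.
May 13, 1943 → May 13, 1944: 366 days (Feb 29, 1944 is in that span).
May 13, 1944 → May 13, 1945: 365 days.
May 13, 1945 → May 13, 1946: 365 days.
May 13, 1946 → May 13, 1947: 365 days.
May 13, 1947 → May 13, 1948: 366 days (Feb 29, 1948 is in that span).
May 13, 1948 → May 13, 1949: 365 days.
May 13, 1949 → May 13, 1950: 365 days.
May 13, 1950 → May 13, 1951: 365 days.
May 13, 1951 → Jun 13, 1951: 31 days (May has 31).
Jun 13, 1951 → Jul 13, 1951: 30 days (June has 30).
Jul 13, 1951 → Aug 13, 1951: 31 days (July has 31).
Aug 13, 1951 → Sep 13, 1951: 31 days (August has 31).
Sep 13, 1951 → Sep 14, 1951: 1 days.
Total: 4872 days.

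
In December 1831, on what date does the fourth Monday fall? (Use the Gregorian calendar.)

December 26, 1831

December 1, 1831 is a Thursday.
The first Monday is therefore December 5 (4 days later).
The fourth Monday is 5 + 3×7 = December 26.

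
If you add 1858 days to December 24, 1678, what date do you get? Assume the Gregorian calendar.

+365 (one year) → Dec 24, 1679 (1493 left).
+366 (one year; includes Feb 29, 1680) → Dec 24, 1680 (1127 left).
+365 (one year) → Dec 24, 1681 (762 left).
+365 (one year) → Dec 24, 1682 (397 left).
Dec has 31 days: +8 → Jan 1, 1683 (389 left).
Jan has 31 days: +31 → Feb 1, 1683 (358 left).
Feb has 28 days: +28 → Mar 1, 1683 (330 left).
Mar has 31 days: +31 → Apr 1, 1683 (299 left).
Apr has 30 days: +30 → May 1, 1683 (269 left).
May has 31 days: +31 → Jun 1, 1683 (238 left).
Jun has 30 days: +30 → Jul 1, 1683 (208 left).
Jul has 31 days: +31 → Aug 1, 1683 (177 left).
Aug has 31 days: +31 → Sep 1, 1683 (146 left).
Sep has 30 days: +30 → Oct 1, 1683 (116 left).
Oct has 31 days: +31 → Nov 1, 1683 (85 left).
Nov has 30 days: +30 → Dec 1, 1683 (55 left).
Dec has 31 days: +31 → Jan 1, 1684 (24 left).
+24 → Jan 25, 1684.

January 25, 1684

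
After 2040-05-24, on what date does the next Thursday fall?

May 24, 2040 is a Thursday.
From Thursday to the next Thursday is 7 days.
May 24, 2040 + 7 = May 31, 2040.

May 31, 2040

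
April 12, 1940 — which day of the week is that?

Friday

January 1, 1940 is a Monday.
Jan 1, 1940 → Feb 1, 1940: 31 days (January has 31).
Feb 1, 1940 → Mar 1, 1940: 29 days (February has 29).
Mar 1, 1940 → Apr 1, 1940: 31 days (March has 31).
Apr 1, 1940 → Apr 12, 1940: 11 days.
Total: 102 days.
102 mod 7 = 4, so Monday + 4 = Friday.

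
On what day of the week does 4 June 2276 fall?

Sunday

Doomsday rule: the anchor day for the 2200s is Friday. For year 76: 76÷12 = 6 r 4, and 4÷4 = 1, so 6+4+1 = 11.
Friday + 11 ≡ Tuesday — that's 2276's doomsday.
In June the doomsday date is Jun 6.
Jun 4 is 2 days before Jun 6; 2 mod 7 = 2, so Tuesday − 2 = Sunday.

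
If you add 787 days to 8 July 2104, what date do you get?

+365 (one year) → Jul 8, 2105 (422 left).
+365 (one year) → Jul 8, 2106 (57 left).
Jul has 31 days: +24 → Aug 1, 2106 (33 left).
Aug has 31 days: +31 → Sep 1, 2106 (2 left).
+2 → Sep 3, 2106.

September 3, 2106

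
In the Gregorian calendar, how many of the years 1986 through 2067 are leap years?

Multiples of 4 in [1986,2067]: 20.
Of those, multiples of 100: 1 (not leap unless ÷400).
Multiples of 400: 1.
Leap years = 20 − 1 + 1 = 20.

20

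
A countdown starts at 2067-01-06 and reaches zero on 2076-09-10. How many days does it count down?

3535

Jan 6, 2067 → Jan 6, 2068: 365 days.
Jan 6, 2068 → Jan 6, 2069: 366 days (Feb 29, 2068 is in that span).
Jan 6, 2069 → Jan 6, 2070: 365 days.
Jan 6, 2070 → Jan 6, 2071: 365 days.
Jan 6, 2071 → Jan 6, 2072: 365 days.
Jan 6, 2072 → Jan 6, 2073: 366 days (Feb 29, 2072 is in that span).
Jan 6, 2073 → Jan 6, 2074: 365 days.
Jan 6, 2074 → Jan 6, 2075: 365 days.
Jan 6, 2075 → Jan 6, 2076: 365 days.
Jan 6, 2076 → Feb 6, 2076: 31 days (January has 31).
Feb 6, 2076 → Mar 6, 2076: 29 days (February has 29).
Mar 6, 2076 → Apr 6, 2076: 31 days (March has 31).
Apr 6, 2076 → May 6, 2076: 30 days (April has 30).
May 6, 2076 → Jun 6, 2076: 31 days (May has 31).
Jun 6, 2076 → Jul 6, 2076: 30 days (June has 30).
Jul 6, 2076 → Aug 6, 2076: 31 days (July has 31).
Aug 6, 2076 → Sep 6, 2076: 31 days (August has 31).
Sep 6, 2076 → Sep 10, 2076: 4 days.
Total: 3535 days.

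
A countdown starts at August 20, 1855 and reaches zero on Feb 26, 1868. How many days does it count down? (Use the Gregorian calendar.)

4573

Aug 20, 1855 → Aug 20, 1856: 366 days (Feb 29, 1856 is in that span).
Aug 20, 1856 → Aug 20, 1857: 365 days.
Aug 20, 1857 → Aug 20, 1858: 365 days.
Aug 20, 1858 → Aug 20, 1859: 365 days.
Aug 20, 1859 → Aug 20, 1860: 366 days (Feb 29, 1860 is in that span).
Aug 20, 1860 → Aug 20, 1861: 365 days.
Aug 20, 1861 → Aug 20, 1862: 365 days.
Aug 20, 1862 → Aug 20, 1863: 365 days.
Aug 20, 1863 → Aug 20, 1864: 366 days (Feb 29, 1864 is in that span).
Aug 20, 1864 → Aug 20, 1865: 365 days.
Aug 20, 1865 → Aug 20, 1866: 365 days.
Aug 20, 1866 → Aug 20, 1867: 365 days.
Aug 20, 1867 → Sep 20, 1867: 31 days (August has 31).
Sep 20, 1867 → Oct 20, 1867: 30 days (September has 30).
Oct 20, 1867 → Nov 20, 1867: 31 days (October has 31).
Nov 20, 1867 → Dec 20, 1867: 30 days (November has 30).
Dec 20, 1867 → Jan 20, 1868: 31 days (December has 31).
Jan 20, 1868 → Feb 20, 1868: 31 days (January has 31).
Feb 20, 1868 → Feb 26, 1868: 6 days.
Total: 4573 days.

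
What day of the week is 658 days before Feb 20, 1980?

Wednesday

Feb 20, 1980 is a Wednesday.
658 mod 7 = 0, so 658 days before a Wednesday is Wednesday − 0 = Wednesday.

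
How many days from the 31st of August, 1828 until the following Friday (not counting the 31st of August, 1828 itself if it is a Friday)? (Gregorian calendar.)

Aug 31, 1828 is a Sunday.
From Sunday to the next Friday is 5 days.

5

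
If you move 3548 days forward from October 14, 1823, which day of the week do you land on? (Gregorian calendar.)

Oct 14, 1823 is a Tuesday.
3548 mod 7 = 6, so 3548 days after a Tuesday is Tuesday + 6 = Monday.

Monday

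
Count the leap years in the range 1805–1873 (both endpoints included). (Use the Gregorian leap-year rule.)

Multiples of 4 in [1805,1873]: 17.
Of those, multiples of 100: 0 (not leap unless ÷400).
Multiples of 400: 0.
Leap years = 17 − 0 + 0 = 17.

17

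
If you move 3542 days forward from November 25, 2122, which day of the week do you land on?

Wednesday

First find the weekday of Nov 25, 2122. Doomsday rule: the anchor day for the 2100s is Sunday. For year 22: 22÷12 = 1 r 10, and 10÷4 = 2, so 1+10+2 = 13.
Sunday + 13 ≡ Saturday — that's 2122's doomsday.
In November the doomsday date is Nov 7.
Nov 25 is 18 days after Nov 7; 18 mod 7 = 4, so Saturday + 4 = Wednesday.
3542 mod 7 = 0, so 3542 days after a Wednesday is Wednesday + 0 = Wednesday.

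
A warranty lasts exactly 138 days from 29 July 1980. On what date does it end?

Jul has 31 days: +3 → Aug 1, 1980 (135 left).
Aug has 31 days: +31 → Sep 1, 1980 (104 left).
Sep has 30 days: +30 → Oct 1, 1980 (74 left).
Oct has 31 days: +31 → Nov 1, 1980 (43 left).
Nov has 30 days: +30 → Dec 1, 1980 (13 left).
+13 → Dec 14, 1980.

December 14, 1980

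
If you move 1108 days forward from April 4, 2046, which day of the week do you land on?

Apr 4, 2046 is a Wednesday.
1108 mod 7 = 2, so 1108 days after a Wednesday is Wednesday + 2 = Friday.

Friday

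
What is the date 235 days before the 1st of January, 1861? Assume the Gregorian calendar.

−1 → Dec 31, 1860 (end of Dec, 31 days; 234 left).
−31 → Nov 30, 1860 (end of Nov, 30 days; 203 left).
−30 → Oct 31, 1860 (end of Oct, 31 days; 173 left).
−31 → Sep 30, 1860 (end of Sep, 30 days; 142 left).
−30 → Aug 31, 1860 (end of Aug, 31 days; 112 left).
−31 → Jul 31, 1860 (end of Jul, 31 days; 81 left).
−31 → Jun 30, 1860 (end of Jun, 30 days; 50 left).
−30 → May 31, 1860 (end of May, 31 days; 20 left).
−20 → May 11, 1860.

May 11, 1860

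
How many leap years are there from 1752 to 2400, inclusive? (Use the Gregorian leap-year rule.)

158

Multiples of 4 in [1752,2400]: 163.
Of those, multiples of 100: 7 (not leap unless ÷400).
Multiples of 400: 2.
Leap years = 163 − 7 + 2 = 158.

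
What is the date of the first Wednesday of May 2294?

May 2, 2294

May 1, 2294 is a Tuesday.
The first Wednesday is therefore May 2 (1 days later).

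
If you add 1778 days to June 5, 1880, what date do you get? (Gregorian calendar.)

+365 (one year) → Jun 5, 1881 (1413 left).
+365 (one year) → Jun 5, 1882 (1048 left).
+365 (one year) → Jun 5, 1883 (683 left).
+366 (one year; includes Feb 29, 1884) → Jun 5, 1884 (317 left).
Jun has 30 days: +26 → Jul 1, 1884 (291 left).
Jul has 31 days: +31 → Aug 1, 1884 (260 left).
Aug has 31 days: +31 → Sep 1, 1884 (229 left).
Sep has 30 days: +30 → Oct 1, 1884 (199 left).
Oct has 31 days: +31 → Nov 1, 1884 (168 left).
Nov has 30 days: +30 → Dec 1, 1884 (138 left).
Dec has 31 days: +31 → Jan 1, 1885 (107 left).
Jan has 31 days: +31 → Feb 1, 1885 (76 left).
Feb has 28 days: +28 → Mar 1, 1885 (48 left).
Mar has 31 days: +31 → Apr 1, 1885 (17 left).
+17 → Apr 18, 1885.

April 18, 1885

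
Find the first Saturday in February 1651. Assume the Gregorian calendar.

February 4, 1651

February 1, 1651 is a Wednesday.
The first Saturday is therefore February 4 (3 days later).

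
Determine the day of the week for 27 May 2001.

Doomsday rule: the anchor day for the 2000s is Tuesday. For year 01: 1÷12 = 0 r 1, and 1÷4 = 0, so 0+1+0 = 1.
Tuesday + 1 ≡ Wednesday — that's 2001's doomsday.
In May the doomsday date is May 9.
May 27 is 18 days after May 9; 18 mod 7 = 4, so Wednesday + 4 = Sunday.

Sunday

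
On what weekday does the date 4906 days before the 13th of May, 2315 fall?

Friday

First find the weekday of May 13, 2315. Doomsday rule: the anchor day for the 2300s is Wednesday. For year 15: 15÷12 = 1 r 3, and 3÷4 = 0, so 1+3+0 = 4.
Wednesday + 4 ≡ Sunday — that's 2315's doomsday.
In May the doomsday date is May 9.
May 13 is 4 days after May 9; 4 mod 7 = 4, so Sunday + 4 = Thursday.
4906 mod 7 = 6, so 4906 days before a Thursday is Thursday − 6 = Friday.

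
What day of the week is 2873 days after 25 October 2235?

Oct 25, 2235 is a Sunday.
2873 mod 7 = 3, so 2873 days after a Sunday is Sunday + 3 = Wednesday.

Wednesday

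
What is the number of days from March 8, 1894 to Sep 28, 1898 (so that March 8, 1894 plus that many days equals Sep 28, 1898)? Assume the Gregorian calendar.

1665

Mar 8, 1894 → Mar 8, 1895: 365 days.
Mar 8, 1895 → Mar 8, 1896: 366 days (Feb 29, 1896 is in that span).
Mar 8, 1896 → Mar 8, 1897: 365 days.
Mar 8, 1897 → Mar 8, 1898: 365 days.
Mar 8, 1898 → Apr 8, 1898: 31 days (March has 31).
Apr 8, 1898 → May 8, 1898: 30 days (April has 30).
May 8, 1898 → Jun 8, 1898: 31 days (May has 31).
Jun 8, 1898 → Jul 8, 1898: 30 days (June has 30).
Jul 8, 1898 → Aug 8, 1898: 31 days (July has 31).
Aug 8, 1898 → Sep 8, 1898: 31 days (August has 31).
Sep 8, 1898 → Sep 28, 1898: 20 days.
Total: 1665 days.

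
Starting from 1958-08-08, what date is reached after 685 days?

June 23, 1960

+365 (one year) → Aug 8, 1959 (320 left).
Aug has 31 days: +24 → Sep 1, 1959 (296 left).
Sep has 30 days: +30 → Oct 1, 1959 (266 left).
Oct has 31 days: +31 → Nov 1, 1959 (235 left).
Nov has 30 days: +30 → Dec 1, 1959 (205 left).
Dec has 31 days: +31 → Jan 1, 1960 (174 left).
Jan has 31 days: +31 → Feb 1, 1960 (143 left).
Feb has 29 days: +29 → Mar 1, 1960 (114 left).
Mar has 31 days: +31 → Apr 1, 1960 (83 left).
Apr has 30 days: +30 → May 1, 1960 (53 left).
May has 31 days: +31 → Jun 1, 1960 (22 left).
+22 → Jun 23, 1960.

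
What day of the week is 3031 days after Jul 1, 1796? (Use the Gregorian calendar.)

Friday

Jul 1, 1796 is a Friday.
3031 mod 7 = 0, so 3031 days after a Friday is Friday + 0 = Friday.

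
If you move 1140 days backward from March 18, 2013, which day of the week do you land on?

First find the weekday of Mar 18, 2013. Doomsday rule: the anchor day for the 2000s is Tuesday. For year 13: 13÷12 = 1 r 1, and 1÷4 = 0, so 1+1+0 = 2.
Tuesday + 2 ≡ Thursday — that's 2013's doomsday.
In March the doomsday date is Mar 14.
Mar 18 is 4 days after Mar 14; 4 mod 7 = 4, so Thursday + 4 = Monday.
1140 mod 7 = 6, so 1140 days before a Monday is Monday − 6 = Tuesday.

Tuesday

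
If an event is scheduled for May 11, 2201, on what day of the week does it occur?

Monday

Doomsday rule: the anchor day for the 2200s is Friday. For year 01: 1÷12 = 0 r 1, and 1÷4 = 0, so 0+1+0 = 1.
Friday + 1 ≡ Saturday — that's 2201's doomsday.
In May the doomsday date is May 9.
May 11 is 2 days after May 9; 2 mod 7 = 2, so Saturday + 2 = Monday.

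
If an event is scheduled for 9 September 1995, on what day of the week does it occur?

Doomsday rule: the anchor day for the 1900s is Wednesday. For year 95: 95÷12 = 7 r 11, and 11÷4 = 2, so 7+11+2 = 20.
Wednesday + 20 ≡ Tuesday — that's 1995's doomsday.
In September the doomsday date is Sep 5.
Sep 9 is 4 days after Sep 5; 4 mod 7 = 4, so Tuesday + 4 = Saturday.

Saturday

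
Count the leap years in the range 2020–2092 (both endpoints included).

19

Multiples of 4 in [2020,2092]: 19.
Of those, multiples of 100: 0 (not leap unless ÷400).
Multiples of 400: 0.
Leap years = 19 − 0 + 0 = 19.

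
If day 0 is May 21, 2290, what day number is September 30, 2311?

May 21, 2290 → May 21, 2291: 365 days.
May 21, 2291 → May 21, 2292: 366 days (Feb 29, 2292 is in that span).
May 21, 2292 → May 21, 2293: 365 days.
May 21, 2293 → May 21, 2294: 365 days.
May 21, 2294 → May 21, 2295: 365 days.
May 21, 2295 → May 21, 2296: 366 days (Feb 29, 2296 is in that span).
May 21, 2296 → May 21, 2297: 365 days.
May 21, 2297 → May 21, 2298: 365 days.
May 21, 2298 → May 21, 2299: 365 days.
May 21, 2299 → May 21, 2300: 365 days.
May 21, 2300 → May 21, 2301: 365 days.
May 21, 2301 → May 21, 2302: 365 days.
May 21, 2302 → May 21, 2303: 365 days.
May 21, 2303 → May 21, 2304: 366 days (Feb 29, 2304 is in that span).
May 21, 2304 → May 21, 2305: 365 days.
May 21, 2305 → May 21, 2306: 365 days.
May 21, 2306 → May 21, 2307: 365 days.
May 21, 2307 → May 21, 2308: 366 days (Feb 29, 2308 is in that span).
May 21, 2308 → May 21, 2309: 365 days.
May 21, 2309 → May 21, 2310: 365 days.
May 21, 2310 → May 21, 2311: 365 days.
May 21, 2311 → Jun 21, 2311: 31 days (May has 31).
Jun 21, 2311 → Jul 21, 2311: 30 days (June has 30).
Jul 21, 2311 → Aug 21, 2311: 31 days (July has 31).
Aug 21, 2311 → Sep 21, 2311: 31 days (August has 31).
Sep 21, 2311 → Sep 30, 2311: 9 days.
Total: 7801 days.

7801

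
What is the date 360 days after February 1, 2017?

Feb has 28 days: +28 → Mar 1, 2017 (332 left).
Mar has 31 days: +31 → Apr 1, 2017 (301 left).
Apr has 30 days: +30 → May 1, 2017 (271 left).
May has 31 days: +31 → Jun 1, 2017 (240 left).
Jun has 30 days: +30 → Jul 1, 2017 (210 left).
Jul has 31 days: +31 → Aug 1, 2017 (179 left).
Aug has 31 days: +31 → Sep 1, 2017 (148 left).
Sep has 30 days: +30 → Oct 1, 2017 (118 left).
Oct has 31 days: +31 → Nov 1, 2017 (87 left).
Nov has 30 days: +30 → Dec 1, 2017 (57 left).
Dec has 31 days: +31 → Jan 1, 2018 (26 left).
+26 → Jan 27, 2018.

January 27, 2018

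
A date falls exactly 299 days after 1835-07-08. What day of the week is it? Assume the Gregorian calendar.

Monday

Jul 8, 1835 is a Wednesday.
299 mod 7 = 5, so 299 days after a Wednesday is Wednesday + 5 = Monday.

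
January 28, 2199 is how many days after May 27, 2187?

May 27, 2187 → May 27, 2188: 366 days (Feb 29, 2188 is in that span).
May 27, 2188 → May 27, 2189: 365 days.
May 27, 2189 → May 27, 2190: 365 days.
May 27, 2190 → May 27, 2191: 365 days.
May 27, 2191 → May 27, 2192: 366 days (Feb 29, 2192 is in that span).
May 27, 2192 → May 27, 2193: 365 days.
May 27, 2193 → May 27, 2194: 365 days.
May 27, 2194 → May 27, 2195: 365 days.
May 27, 2195 → May 27, 2196: 366 days (Feb 29, 2196 is in that span).
May 27, 2196 → May 27, 2197: 365 days.
May 27, 2197 → May 27, 2198: 365 days.
May 27, 2198 → Jun 27, 2198: 31 days (May has 31).
Jun 27, 2198 → Jul 27, 2198: 30 days (June has 30).
Jul 27, 2198 → Aug 27, 2198: 31 days (July has 31).
Aug 27, 2198 → Sep 27, 2198: 31 days (August has 31).
Sep 27, 2198 → Oct 27, 2198: 30 days (September has 30).
Oct 27, 2198 → Nov 27, 2198: 31 days (October has 31).
Nov 27, 2198 → Dec 27, 2198: 30 days (November has 30).
Dec 27, 2198 → Jan 27, 2199: 31 days (December has 31).
Jan 27, 2199 → Jan 28, 2199: 1 days.
Total: 4264 days.

4264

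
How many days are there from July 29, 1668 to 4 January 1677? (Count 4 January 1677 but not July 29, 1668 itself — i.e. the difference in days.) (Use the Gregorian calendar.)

3081

Jul 29, 1668 → Jul 29, 1669: 365 days.
Jul 29, 1669 → Jul 29, 1670: 365 days.
Jul 29, 1670 → Jul 29, 1671: 365 days.
Jul 29, 1671 → Jul 29, 1672: 366 days (Feb 29, 1672 is in that span).
Jul 29, 1672 → Jul 29, 1673: 365 days.
Jul 29, 1673 → Jul 29, 1674: 365 days.
Jul 29, 1674 → Jul 29, 1675: 365 days.
Jul 29, 1675 → Jul 29, 1676: 366 days (Feb 29, 1676 is in that span).
Jul 29, 1676 → Aug 29, 1676: 31 days (July has 31).
Aug 29, 1676 → Sep 29, 1676: 31 days (August has 31).
Sep 29, 1676 → Oct 29, 1676: 30 days (September has 30).
Oct 29, 1676 → Nov 29, 1676: 31 days (October has 31).
Nov 29, 1676 → Dec 29, 1676: 30 days (November has 30).
Dec 29, 1676 → Jan 4, 1677: 6 days.
Total: 3081 days.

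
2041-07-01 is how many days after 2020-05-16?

May 16, 2020 → May 16, 2021: 365 days.
May 16, 2021 → May 16, 2022: 365 days.
May 16, 2022 → May 16, 2023: 365 days.
May 16, 2023 → May 16, 2024: 366 days (Feb 29, 2024 is in that span).
May 16, 2024 → May 16, 2025: 365 days.
May 16, 2025 → May 16, 2026: 365 days.
May 16, 2026 → May 16, 2027: 365 days.
May 16, 2027 → May 16, 2028: 366 days (Feb 29, 2028 is in that span).
May 16, 2028 → May 16, 2029: 365 days.
May 16, 2029 → May 16, 2030: 365 days.
May 16, 2030 → May 16, 2031: 365 days.
May 16, 2031 → May 16, 2032: 366 days (Feb 29, 2032 is in that span).
May 16, 2032 → May 16, 2033: 365 days.
May 16, 2033 → May 16, 2034: 365 days.
May 16, 2034 → May 16, 2035: 365 days.
May 16, 2035 → May 16, 2036: 366 days (Feb 29, 2036 is in that span).
May 16, 2036 → May 16, 2037: 365 days.
May 16, 2037 → May 16, 2038: 365 days.
May 16, 2038 → May 16, 2039: 365 days.
May 16, 2039 → May 16, 2040: 366 days (Feb 29, 2040 is in that span).
May 16, 2040 → May 16, 2041: 365 days.
May 16, 2041 → Jun 16, 2041: 31 days (May has 31).
Jun 16, 2041 → Jul 1, 2041: 15 days.
Total: 7716 days.

7716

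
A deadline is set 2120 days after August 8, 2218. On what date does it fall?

May 28, 2224

+365 (one year) → Aug 8, 2219 (1755 left).
+366 (one year; includes Feb 29, 2220) → Aug 8, 2220 (1389 left).
+365 (one year) → Aug 8, 2221 (1024 left).
+365 (one year) → Aug 8, 2222 (659 left).
+365 (one year) → Aug 8, 2223 (294 left).
Aug has 31 days: +24 → Sep 1, 2223 (270 left).
Sep has 30 days: +30 → Oct 1, 2223 (240 left).
Oct has 31 days: +31 → Nov 1, 2223 (209 left).
Nov has 30 days: +30 → Dec 1, 2223 (179 left).
Dec has 31 days: +31 → Jan 1, 2224 (148 left).
Jan has 31 days: +31 → Feb 1, 2224 (117 left).
Feb has 29 days: +29 → Mar 1, 2224 (88 left).
Mar has 31 days: +31 → Apr 1, 2224 (57 left).
Apr has 30 days: +30 → May 1, 2224 (27 left).
+27 → May 28, 2224.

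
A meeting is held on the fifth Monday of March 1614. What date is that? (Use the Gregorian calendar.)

March 1, 1614 is a Saturday.
The first Monday is therefore March 3 (2 days later).
The fifth Monday is 3 + 4×7 = March 31.

March 31, 1614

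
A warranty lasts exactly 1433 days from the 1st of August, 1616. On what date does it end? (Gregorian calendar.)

+365 (one year) → Aug 1, 1617 (1068 left).
+365 (one year) → Aug 1, 1618 (703 left).
+365 (one year) → Aug 1, 1619 (338 left).
Aug has 31 days: +31 → Sep 1, 1619 (307 left).
Sep has 30 days: +30 → Oct 1, 1619 (277 left).
Oct has 31 days: +31 → Nov 1, 1619 (246 left).
Nov has 30 days: +30 → Dec 1, 1619 (216 left).
Dec has 31 days: +31 → Jan 1, 1620 (185 left).
Jan has 31 days: +31 → Feb 1, 1620 (154 left).
Feb has 29 days: +29 → Mar 1, 1620 (125 left).
Mar has 31 days: +31 → Apr 1, 1620 (94 left).
Apr has 30 days: +30 → May 1, 1620 (64 left).
May has 31 days: +31 → Jun 1, 1620 (33 left).
Jun has 30 days: +30 → Jul 1, 1620 (3 left).
+3 → Jul 4, 1620.

July 4, 1620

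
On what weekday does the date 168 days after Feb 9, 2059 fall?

Sunday

First find the weekday of Feb 9, 2059. Doomsday rule: the anchor day for the 2000s is Tuesday. For year 59: 59÷12 = 4 r 11, and 11÷4 = 2, so 4+11+2 = 17.
Tuesday + 17 ≡ Friday — that's 2059's doomsday.
In February the doomsday date is Feb 28 (2059 is not a leap year).
Feb 9 is 19 days before Feb 28; 19 mod 7 = 5, so Friday − 5 = Sunday.
168 mod 7 = 0, so 168 days after a Sunday is Sunday + 0 = Sunday.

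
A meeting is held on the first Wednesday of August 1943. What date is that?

August 4, 1943

August 1, 1943 is a Sunday.
The first Wednesday is therefore August 4 (3 days later).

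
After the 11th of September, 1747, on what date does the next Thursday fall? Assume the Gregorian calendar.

September 14, 1747

Sep 11, 1747 is a Monday.
From Monday to the next Thursday is 3 days.
Sep 11, 1747 + 3 = Sep 14, 1747.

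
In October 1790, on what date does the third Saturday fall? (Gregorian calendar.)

October 1, 1790 is a Friday.
The first Saturday is therefore October 2 (1 days later).
The third Saturday is 2 + 2×7 = October 16.

October 16, 1790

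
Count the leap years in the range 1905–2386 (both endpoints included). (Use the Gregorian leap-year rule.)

117

Multiples of 4 in [1905,2386]: 120.
Of those, multiples of 100: 4 (not leap unless ÷400).
Multiples of 400: 1.
Leap years = 120 − 4 + 1 = 117.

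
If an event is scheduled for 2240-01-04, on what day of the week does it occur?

Saturday

Doomsday rule: the anchor day for the 2200s is Friday. For year 40: 40÷12 = 3 r 4, and 4÷4 = 1, so 3+4+1 = 8.
Friday + 8 ≡ Saturday — that's 2240's doomsday.
In January the doomsday date is Jan 4 (2240 is a leap year (divisible by 4)).
Jan 4 is the doomsday itself: Saturday.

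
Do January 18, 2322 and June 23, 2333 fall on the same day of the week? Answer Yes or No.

From Jan 18, 2322 to Jun 23, 2333 is 4174 days.
4174 mod 7 = 2, so they are different weekdays.
(Jan 18, 2322 is a Wednesday; Jun 23, 2333 is a Friday.)

No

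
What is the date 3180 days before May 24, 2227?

September 8, 2218

−365 (one year) → May 24, 2226 (2815 left).
−365 (one year) → May 24, 2225 (2450 left).
−365 (one year) → May 24, 2224 (2085 left).
−366 (one year; includes Feb 29, 2224) → May 24, 2223 (1719 left).
−365 (one year) → May 24, 2222 (1354 left).
−365 (one year) → May 24, 2221 (989 left).
−365 (one year) → May 24, 2220 (624 left).
−366 (one year; includes Feb 29, 2220) → May 24, 2219 (258 left).
−24 → Apr 30, 2219 (end of Apr, 30 days; 234 left).
−30 → Mar 31, 2219 (end of Mar, 31 days; 204 left).
−31 → Feb 28, 2219 (end of Feb, 28 days; 173 left).
−28 → Jan 31, 2219 (end of Jan, 31 days; 145 left).
−31 → Dec 31, 2218 (end of Dec, 31 days; 114 left).
−31 → Nov 30, 2218 (end of Nov, 30 days; 83 left).
−30 → Oct 31, 2218 (end of Oct, 31 days; 53 left).
−31 → Sep 30, 2218 (end of Sep, 30 days; 22 left).
−22 → Sep 8, 2218.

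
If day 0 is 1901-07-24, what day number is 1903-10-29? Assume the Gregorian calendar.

827

Jul 24, 1901 → Jul 24, 1902: 365 days.
Jul 24, 1902 → Jul 24, 1903: 365 days.
Jul 24, 1903 → Aug 24, 1903: 31 days (July has 31).
Aug 24, 1903 → Sep 24, 1903: 31 days (August has 31).
Sep 24, 1903 → Oct 24, 1903: 30 days (September has 30).
Oct 24, 1903 → Oct 29, 1903: 5 days.
Total: 827 days.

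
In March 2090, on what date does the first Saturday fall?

March 4, 2090

March 1, 2090 is a Wednesday.
The first Saturday is therefore March 4 (3 days later).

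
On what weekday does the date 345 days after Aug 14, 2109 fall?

First find the weekday of Aug 14, 2109. Doomsday rule: the anchor day for the 2100s is Sunday. For year 09: 9÷12 = 0 r 9, and 9÷4 = 2, so 0+9+2 = 11.
Sunday + 11 ≡ Thursday — that's 2109's doomsday.
In August the doomsday date is Aug 8.
Aug 14 is 6 days after Aug 8; 6 mod 7 = 6, so Thursday + 6 = Wednesday.
345 mod 7 = 2, so 345 days after a Wednesday is Wednesday + 2 = Friday.

Friday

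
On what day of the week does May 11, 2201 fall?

Doomsday rule: the anchor day for the 2200s is Friday. For year 01: 1÷12 = 0 r 1, and 1÷4 = 0, so 0+1+0 = 1.
Friday + 1 ≡ Saturday — that's 2201's doomsday.
In May the doomsday date is May 9.
May 11 is 2 days after May 9; 2 mod 7 = 2, so Saturday + 2 = Monday.

Monday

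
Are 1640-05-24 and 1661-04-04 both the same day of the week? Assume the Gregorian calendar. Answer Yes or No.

From May 24, 1640 to Apr 4, 1661 is 7620 days.
7620 mod 7 = 4, so they are different weekdays.
(May 24, 1640 is a Thursday; Apr 4, 1661 is a Monday.)

No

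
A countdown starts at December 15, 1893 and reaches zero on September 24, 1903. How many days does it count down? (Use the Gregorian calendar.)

3569

Dec 15, 1893 → Dec 15, 1894: 365 days.
Dec 15, 1894 → Dec 15, 1895: 365 days.
Dec 15, 1895 → Dec 15, 1896: 366 days (Feb 29, 1896 is in that span).
Dec 15, 1896 → Dec 15, 1897: 365 days.
Dec 15, 1897 → Dec 15, 1898: 365 days.
Dec 15, 1898 → Dec 15, 1899: 365 days.
Dec 15, 1899 → Dec 15, 1900: 365 days.
Dec 15, 1900 → Dec 15, 1901: 365 days.
Dec 15, 1901 → Dec 15, 1902: 365 days.
Dec 15, 1902 → Jan 15, 1903: 31 days (December has 31).
Jan 15, 1903 → Feb 15, 1903: 31 days (January has 31).
Feb 15, 1903 → Mar 15, 1903: 28 days (February has 28).
Mar 15, 1903 → Apr 15, 1903: 31 days (March has 31).
Apr 15, 1903 → May 15, 1903: 30 days (April has 30).
May 15, 1903 → Jun 15, 1903: 31 days (May has 31).
Jun 15, 1903 → Jul 15, 1903: 30 days (June has 30).
Jul 15, 1903 → Aug 15, 1903: 31 days (July has 31).
Aug 15, 1903 → Sep 15, 1903: 31 days (August has 31).
Sep 15, 1903 → Sep 24, 1903: 9 days.
Total: 3569 days.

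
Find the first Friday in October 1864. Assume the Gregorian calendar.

October 7, 1864

October 1, 1864 is a Saturday.
The first Friday is therefore October 7 (6 days later).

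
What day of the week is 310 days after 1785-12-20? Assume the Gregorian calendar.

Thursday

Dec 20, 1785 is a Tuesday.
310 mod 7 = 2, so 310 days after a Tuesday is Tuesday + 2 = Thursday.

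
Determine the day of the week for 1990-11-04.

Sunday

January 1, 1990 is a Monday.
Jan 1, 1990 → Feb 1, 1990: 31 days (January has 31).
Feb 1, 1990 → Mar 1, 1990: 28 days (February has 28).
Mar 1, 1990 → Apr 1, 1990: 31 days (March has 31).
Apr 1, 1990 → May 1, 1990: 30 days (April has 30).
May 1, 1990 → Jun 1, 1990: 31 days (May has 31).
Jun 1, 1990 → Jul 1, 1990: 30 days (June has 30).
Jul 1, 1990 → Aug 1, 1990: 31 days (July has 31).
Aug 1, 1990 → Sep 1, 1990: 31 days (August has 31).
Sep 1, 1990 → Oct 1, 1990: 30 days (September has 30).
Oct 1, 1990 → Nov 1, 1990: 31 days (October has 31).
Nov 1, 1990 → Nov 4, 1990: 3 days.
Total: 307 days.
307 mod 7 = 6, so Monday + 6 = Sunday.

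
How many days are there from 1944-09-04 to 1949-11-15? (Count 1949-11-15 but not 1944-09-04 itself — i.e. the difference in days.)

1898

Sep 4, 1944 → Sep 4, 1945: 365 days.
Sep 4, 1945 → Sep 4, 1946: 365 days.
Sep 4, 1946 → Sep 4, 1947: 365 days.
Sep 4, 1947 → Sep 4, 1948: 366 days (Feb 29, 1948 is in that span).
Sep 4, 1948 → Sep 4, 1949: 365 days.
Sep 4, 1949 → Oct 4, 1949: 30 days (September has 30).
Oct 4, 1949 → Nov 4, 1949: 31 days (October has 31).
Nov 4, 1949 → Nov 15, 1949: 11 days.
Total: 1898 days.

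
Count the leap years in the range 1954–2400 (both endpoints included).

Multiples of 4 in [1954,2400]: 112.
Of those, multiples of 100: 5 (not leap unless ÷400).
Multiples of 400: 2.
Leap years = 112 − 5 + 2 = 109.

109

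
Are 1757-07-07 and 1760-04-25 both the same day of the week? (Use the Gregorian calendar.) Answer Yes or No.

From Jul 7, 1757 to Apr 25, 1760 is 1023 days.
1023 mod 7 = 1, so they are different weekdays.
(Jul 7, 1757 is a Thursday; Apr 25, 1760 is a Friday.)

No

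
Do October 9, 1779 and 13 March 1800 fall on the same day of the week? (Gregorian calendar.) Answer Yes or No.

No

From Oct 9, 1779 to Mar 13, 1800 is 7460 days.
7460 mod 7 = 5, so they are different weekdays.
(Oct 9, 1779 is a Saturday; Mar 13, 1800 is a Thursday.)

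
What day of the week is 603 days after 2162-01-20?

Thursday

First find the weekday of Jan 20, 2162. Doomsday rule: the anchor day for the 2100s is Sunday. For year 62: 62÷12 = 5 r 2, and 2÷4 = 0, so 5+2+0 = 7.
Sunday + 7 ≡ Sunday — that's 2162's doomsday.
In January the doomsday date is Jan 3 (2162 is not a leap year).
Jan 20 is 17 days after Jan 3; 17 mod 7 = 3, so Sunday + 3 = Wednesday.
603 mod 7 = 1, so 603 days after a Wednesday is Wednesday + 1 = Thursday.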